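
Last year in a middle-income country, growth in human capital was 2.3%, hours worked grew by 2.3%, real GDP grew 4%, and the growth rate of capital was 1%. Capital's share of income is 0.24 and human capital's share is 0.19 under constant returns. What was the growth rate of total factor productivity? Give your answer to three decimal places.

Labor's share = 1 − 0.24 − 0.19 = 0.57.
Capital: 0.24 × 1 = 0.24 pp.
Human capital: 0.19 × 2.3 = 0.437 pp.
Hours worked: 0.57 × 2.3 = 1.311 pp.
TFP growth = 4 − 1.988 = 2.012%.

2.012%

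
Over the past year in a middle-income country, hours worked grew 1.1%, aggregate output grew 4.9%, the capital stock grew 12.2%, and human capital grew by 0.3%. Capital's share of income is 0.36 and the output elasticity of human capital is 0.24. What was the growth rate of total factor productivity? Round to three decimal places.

Labor's share = 1 − 0.36 − 0.24 = 0.4.
The capital stock: 0.36 × 12.2 = 4.392 pp.
Human capital: 0.24 × 0.3 = 0.072 pp.
Hours worked: 0.4 × 1.1 = 0.44 pp.
TFP growth = 4.9 − 4.904 = -0.004%.

-0.004%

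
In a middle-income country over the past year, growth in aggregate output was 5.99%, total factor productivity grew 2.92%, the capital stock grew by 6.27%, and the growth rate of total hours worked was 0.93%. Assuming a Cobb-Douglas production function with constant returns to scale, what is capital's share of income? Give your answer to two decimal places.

α = 0.40

gY = gA + α·gK + (1−α)·gL, so gY − gA − gL = α(gK − gL).
5.99 − 2.92 − 0.93 = α × (6.27 − 0.93).
2.14 = 5.34 α, so α = 0.4007.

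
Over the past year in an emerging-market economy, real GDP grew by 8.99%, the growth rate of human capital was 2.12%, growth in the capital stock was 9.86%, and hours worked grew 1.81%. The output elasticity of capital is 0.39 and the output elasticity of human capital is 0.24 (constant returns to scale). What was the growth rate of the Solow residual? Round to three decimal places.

3.966%

Labor's share = 1 − 0.39 − 0.24 = 0.37.
The capital stock: 0.39 × 9.86 = 3.8454 pp.
Human capital: 0.24 × 2.12 = 0.5088 pp.
Hours worked: 0.37 × 1.81 = 0.6697 pp.
TFP growth = 8.99 − 5.0239 = 3.9661%.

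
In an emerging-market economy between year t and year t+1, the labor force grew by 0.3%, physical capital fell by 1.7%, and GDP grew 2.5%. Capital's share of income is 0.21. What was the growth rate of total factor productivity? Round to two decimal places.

2.62%

Labor's share = 1 − 0.21 = 0.79.
Physical capital: 0.21 × (-1.7) = -0.357 pp.
The labor force: 0.79 × 0.3 = 0.237 pp.
TFP growth = 2.5 + 0.12 = 2.62%.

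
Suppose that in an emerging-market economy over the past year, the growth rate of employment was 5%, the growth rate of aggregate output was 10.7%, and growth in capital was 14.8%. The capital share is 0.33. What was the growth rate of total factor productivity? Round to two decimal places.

Labor's share = 1 − 0.33 = 0.67.
Capital: 0.33 × 14.8 = 4.884 pp.
Employment: 0.67 × 5 = 3.35 pp.
TFP growth = 10.7 − 8.234 = 2.466%.

Total factor productivity growth was 2.47%.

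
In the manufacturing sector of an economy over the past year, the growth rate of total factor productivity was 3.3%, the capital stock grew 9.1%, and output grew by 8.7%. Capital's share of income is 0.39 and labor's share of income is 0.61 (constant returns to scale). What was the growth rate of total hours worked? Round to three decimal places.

Labor's share = 1 − 0.39 = 0.61.
gY = gA + 0.39×9.1 + 0.61×g.
0.61×g = 8.7 − 3.3 − 3.549 = 1.851.
g = 1.851 / 0.61 = 3.03443%.

Total hours worked growth was 3.034%.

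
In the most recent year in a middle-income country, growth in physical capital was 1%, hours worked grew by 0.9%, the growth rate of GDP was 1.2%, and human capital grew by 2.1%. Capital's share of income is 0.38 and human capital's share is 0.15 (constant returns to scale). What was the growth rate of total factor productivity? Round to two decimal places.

Total factor productivity grew 0.08%.

Labor's share = 1 − 0.38 − 0.15 = 0.47.
Physical capital: 0.38 × 1 = 0.38 pp.
Human capital: 0.15 × 2.1 = 0.315 pp.
Hours worked: 0.47 × 0.9 = 0.423 pp.
TFP growth = 1.2 − 1.118 = 0.082%.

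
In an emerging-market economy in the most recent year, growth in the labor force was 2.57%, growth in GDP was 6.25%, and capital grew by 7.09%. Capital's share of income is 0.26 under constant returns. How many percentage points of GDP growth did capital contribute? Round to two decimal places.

Contribution = share × growth = 0.26 × 7.09 = 1.8434 pp.

1.84 percentage points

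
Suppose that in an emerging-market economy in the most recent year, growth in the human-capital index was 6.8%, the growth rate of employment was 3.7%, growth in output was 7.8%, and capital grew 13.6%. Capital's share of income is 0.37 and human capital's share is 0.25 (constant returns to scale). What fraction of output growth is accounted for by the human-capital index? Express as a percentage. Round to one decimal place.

The human-capital index accounted for 21.8% of growth.

The human-capital index contributed 0.25 × 6.8 = 1.7 pp.
Share of growth = 1.7 / 7.8 × 100 = 21.795%.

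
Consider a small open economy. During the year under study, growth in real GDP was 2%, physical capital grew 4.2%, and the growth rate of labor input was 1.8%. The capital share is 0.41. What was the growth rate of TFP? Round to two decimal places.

Labor's share = 1 − 0.41 = 0.59.
Physical capital: 0.41 × 4.2 = 1.722 pp.
Labor input: 0.59 × 1.8 = 1.062 pp.
TFP growth = 2 − 2.784 = -0.784%.

-0.78%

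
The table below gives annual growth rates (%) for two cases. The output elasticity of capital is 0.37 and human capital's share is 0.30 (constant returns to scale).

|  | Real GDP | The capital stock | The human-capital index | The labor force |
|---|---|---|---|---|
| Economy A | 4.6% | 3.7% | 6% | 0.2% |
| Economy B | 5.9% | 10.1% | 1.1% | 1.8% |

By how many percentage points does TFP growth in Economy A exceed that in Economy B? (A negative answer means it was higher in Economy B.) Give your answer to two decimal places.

0.13 percentage points

Labor's share = 1 − 0.37 − 0.3 = 0.33.
Economy A: TFP = 4.6 − 1.369 − 1.8 − 0.066 = 1.365%.
Economy B: TFP = 5.9 − 3.737 − 0.33 − 0.594 = 1.239%.
Difference = 1.365 − (1.239) = 0.126 pp.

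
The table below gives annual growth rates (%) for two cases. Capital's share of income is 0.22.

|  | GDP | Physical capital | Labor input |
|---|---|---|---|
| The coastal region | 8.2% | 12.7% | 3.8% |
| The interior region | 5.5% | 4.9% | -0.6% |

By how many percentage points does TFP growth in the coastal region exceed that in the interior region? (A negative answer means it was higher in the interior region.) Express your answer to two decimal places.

-2.45 percentage points

Labor's share = 1 − 0.22 = 0.78.
The coastal region: TFP = 8.2 − 2.794 − 2.964 = 2.442%.
The interior region: TFP = 5.5 − 1.078 + 0.468 = 4.89%.
Difference = 2.442 − (4.89) = -2.448 pp.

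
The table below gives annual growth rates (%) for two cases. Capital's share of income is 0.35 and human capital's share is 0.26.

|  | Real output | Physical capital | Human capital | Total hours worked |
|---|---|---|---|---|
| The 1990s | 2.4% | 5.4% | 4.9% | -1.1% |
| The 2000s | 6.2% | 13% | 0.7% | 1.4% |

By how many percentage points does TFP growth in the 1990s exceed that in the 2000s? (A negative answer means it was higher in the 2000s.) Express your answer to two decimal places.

Labor's share = 1 − 0.35 − 0.26 = 0.39.
The 1990s: TFP = 2.4 − 1.89 − 1.274 + 0.429 = -0.335%.
The 2000s: TFP = 6.2 − 4.55 − 0.182 − 0.546 = 0.922%.
Difference = -0.335 − (0.922) = -1.257 pp.

-1.26 percentage points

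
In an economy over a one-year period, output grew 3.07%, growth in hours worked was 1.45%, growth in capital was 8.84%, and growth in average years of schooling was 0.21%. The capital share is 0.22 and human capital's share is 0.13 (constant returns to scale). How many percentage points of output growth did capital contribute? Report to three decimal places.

1.945 pp

Contribution = share × growth = 0.22 × 8.84 = 1.9448 pp.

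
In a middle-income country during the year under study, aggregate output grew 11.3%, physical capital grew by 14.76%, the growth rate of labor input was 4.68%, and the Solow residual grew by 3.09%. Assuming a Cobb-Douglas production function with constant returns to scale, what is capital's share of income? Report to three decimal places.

0.350

gY = gA + α·gK + (1−α)·gL, so gY − gA − gL = α(gK − gL).
11.3 − 3.09 − 4.68 = α × (14.76 − 4.68).
3.53 = 10.08 α, so α = 0.3502.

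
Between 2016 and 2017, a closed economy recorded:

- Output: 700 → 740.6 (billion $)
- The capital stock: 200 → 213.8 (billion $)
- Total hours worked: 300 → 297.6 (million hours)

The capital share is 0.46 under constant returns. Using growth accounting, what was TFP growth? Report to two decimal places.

3.06%

Output growth = (740.6 − 700) / 700 = 5.8%.
The capital stock growth = (213.8 − 200) / 200 = 6.9%.
Total hours worked growth = (297.6 − 300) / 300 = -0.8%.
Labor's share = 1 − 0.46 = 0.54.
The capital stock: 0.46 × 6.9 = 3.174 pp.
Total hours worked: 0.54 × (-0.8) = -0.432 pp.
TFP growth = 5.8 − 2.742 = 3.058%.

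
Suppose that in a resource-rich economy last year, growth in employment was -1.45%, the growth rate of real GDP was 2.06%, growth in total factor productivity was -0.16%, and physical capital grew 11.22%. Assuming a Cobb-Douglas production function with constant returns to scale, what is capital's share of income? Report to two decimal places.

α = 0.29

gY = gA + α·gK + (1−α)·gL, so gY − gA − gL = α(gK − gL).
2.06 + 0.16 + 1.45 = α × (11.22 − (-1.45)).
3.67 = 12.67 α, so α = 0.2897.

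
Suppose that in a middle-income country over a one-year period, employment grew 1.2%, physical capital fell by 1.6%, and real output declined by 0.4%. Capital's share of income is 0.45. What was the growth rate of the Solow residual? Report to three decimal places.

Labor's share = 1 − 0.45 = 0.55.
Physical capital: 0.45 × (-1.6) = -0.72 pp.
Employment: 0.55 × 1.2 = 0.66 pp.
TFP growth = -0.4 + 0.06 = -0.34%.

-0.340%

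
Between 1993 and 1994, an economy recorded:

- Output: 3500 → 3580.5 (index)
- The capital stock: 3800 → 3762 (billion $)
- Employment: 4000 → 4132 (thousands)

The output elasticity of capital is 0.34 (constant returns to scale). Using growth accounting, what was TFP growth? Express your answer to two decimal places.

Output growth = (3580.5 − 3500) / 3500 = 2.3%.
The capital stock growth = (3762 − 3800) / 3800 = -1%.
Employment growth = (4132 − 4000) / 4000 = 3.3%.
Labor's share = 1 − 0.34 = 0.66.
The capital stock: 0.34 × (-1) = -0.34 pp.
Employment: 0.66 × 3.3 = 2.178 pp.
TFP growth = 2.3 − 1.838 = 0.462%.

0.46%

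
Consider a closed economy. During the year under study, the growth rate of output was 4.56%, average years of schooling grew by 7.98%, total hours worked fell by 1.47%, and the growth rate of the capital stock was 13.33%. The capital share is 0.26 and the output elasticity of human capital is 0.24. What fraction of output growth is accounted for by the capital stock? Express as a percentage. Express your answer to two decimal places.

The capital stock contributed 0.26 × 13.33 = 3.4658 pp.
Share of growth = 3.4658 / 4.56 × 100 = 76.0044%.

The capital stock accounted for 76.00% of growth.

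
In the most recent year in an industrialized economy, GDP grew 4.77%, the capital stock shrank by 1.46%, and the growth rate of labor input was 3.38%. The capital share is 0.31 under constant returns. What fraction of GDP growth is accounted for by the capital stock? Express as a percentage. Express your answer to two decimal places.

The capital stock accounted for -9.49% of growth.

The capital stock contributed 0.31 × (-1.46) = -0.4526 pp.
Share of growth = -0.4526 / 4.77 × 100 = -9.4885%.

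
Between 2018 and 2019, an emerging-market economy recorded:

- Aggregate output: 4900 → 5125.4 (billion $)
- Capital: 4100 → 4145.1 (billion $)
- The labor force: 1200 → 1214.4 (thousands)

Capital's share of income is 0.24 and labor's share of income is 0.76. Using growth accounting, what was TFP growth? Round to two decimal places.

TFP grew 3.42%.

Aggregate output growth = (5125.4 − 4900) / 4900 = 4.6%.
Capital growth = (4145.1 − 4100) / 4100 = 1.1%.
The labor force growth = (1214.4 − 1200) / 1200 = 1.2%.
Labor's share = 1 − 0.24 = 0.76.
Capital: 0.24 × 1.1 = 0.264 pp.
The labor force: 0.76 × 1.2 = 0.912 pp.
TFP growth = 4.6 − 1.176 = 3.424%.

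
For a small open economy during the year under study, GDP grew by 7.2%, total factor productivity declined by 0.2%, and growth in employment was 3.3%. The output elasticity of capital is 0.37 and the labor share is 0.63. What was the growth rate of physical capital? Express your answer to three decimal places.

14.381%

Labor's share = 1 − 0.37 = 0.63.
gY = gA + 0.63×3.3 + 0.37×g.
0.37×g = 7.2 + 0.2 − 2.079 = 5.321.
g = 5.321 / 0.37 = 14.38108%.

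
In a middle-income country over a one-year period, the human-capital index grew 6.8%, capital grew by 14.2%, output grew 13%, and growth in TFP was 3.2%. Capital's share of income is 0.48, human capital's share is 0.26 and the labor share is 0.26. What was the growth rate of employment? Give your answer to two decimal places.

Labor's share = 1 − 0.48 − 0.26 = 0.26.
gY = gA + 0.48×14.2 + 0.26×6.8 + 0.26×g.
0.26×g = 13 − 3.2 − 8.584 = 1.216.
g = 1.216 / 0.26 = 4.6769%.

Employment growth was 4.68%.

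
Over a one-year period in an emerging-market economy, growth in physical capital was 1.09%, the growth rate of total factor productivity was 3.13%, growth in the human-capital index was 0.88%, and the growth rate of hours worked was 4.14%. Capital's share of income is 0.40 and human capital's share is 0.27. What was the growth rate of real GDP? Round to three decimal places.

5.170%

Labor's share = 1 − 0.4 − 0.27 = 0.33.
Physical capital: 0.4 × 1.09 = 0.436 pp.
The human-capital index: 0.27 × 0.88 = 0.2376 pp.
Hours worked: 0.33 × 4.14 = 1.3662 pp.
Output growth = 3.13 + 2.0398 = 5.1698%.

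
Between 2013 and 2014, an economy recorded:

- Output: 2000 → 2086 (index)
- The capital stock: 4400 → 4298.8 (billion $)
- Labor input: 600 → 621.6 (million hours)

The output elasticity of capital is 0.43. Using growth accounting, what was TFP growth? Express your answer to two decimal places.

Output growth = (2086 − 2000) / 2000 = 4.3%.
The capital stock growth = (4298.8 − 4400) / 4400 = -2.3%.
Labor input growth = (621.6 − 600) / 600 = 3.6%.
Labor's share = 1 − 0.43 = 0.57.
The capital stock: 0.43 × (-2.3) = -0.989 pp.
Labor input: 0.57 × 3.6 = 2.052 pp.
TFP growth = 4.3 − 1.063 = 3.237%.

3.24%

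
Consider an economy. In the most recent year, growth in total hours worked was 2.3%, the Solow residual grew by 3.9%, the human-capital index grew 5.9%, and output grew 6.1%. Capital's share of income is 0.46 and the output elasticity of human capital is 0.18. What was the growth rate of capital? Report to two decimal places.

0.67%

Labor's share = 1 − 0.46 − 0.18 = 0.36.
gY = gA + 0.18×5.9 + 0.36×2.3 + 0.46×g.
0.46×g = 6.1 − 3.9 − 1.89 = 0.31.
g = 0.31 / 0.46 = 0.6739%.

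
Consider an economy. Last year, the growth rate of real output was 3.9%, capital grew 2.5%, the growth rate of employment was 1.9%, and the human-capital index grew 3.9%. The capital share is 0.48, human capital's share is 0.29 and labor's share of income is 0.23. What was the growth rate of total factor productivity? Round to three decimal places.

Labor's share = 1 − 0.48 − 0.29 = 0.23.
Capital: 0.48 × 2.5 = 1.2 pp.
The human-capital index: 0.29 × 3.9 = 1.131 pp.
Employment: 0.23 × 1.9 = 0.437 pp.
TFP growth = 3.9 − 2.768 = 1.132%.

1.132%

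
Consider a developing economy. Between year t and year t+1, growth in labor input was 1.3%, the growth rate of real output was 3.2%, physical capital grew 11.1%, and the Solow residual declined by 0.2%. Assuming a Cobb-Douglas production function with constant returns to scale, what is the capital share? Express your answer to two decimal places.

gY = gA + α·gK + (1−α)·gL, so gY − gA − gL = α(gK − gL).
3.2 + 0.2 − 1.3 = α × (11.1 − 1.3).
2.1 = 9.8 α, so α = 0.2143.

0.21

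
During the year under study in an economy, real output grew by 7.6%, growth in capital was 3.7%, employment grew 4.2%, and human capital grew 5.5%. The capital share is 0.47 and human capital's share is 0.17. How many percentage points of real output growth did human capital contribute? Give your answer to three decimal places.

Contribution = share × growth = 0.17 × 5.5 = 0.935 pp.

0.935 pp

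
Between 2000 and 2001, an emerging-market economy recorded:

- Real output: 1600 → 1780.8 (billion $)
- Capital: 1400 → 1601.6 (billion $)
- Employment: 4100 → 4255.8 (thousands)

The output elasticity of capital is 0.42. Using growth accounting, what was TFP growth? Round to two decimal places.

Real output growth = (1780.8 − 1600) / 1600 = 11.3%.
Capital growth = (1601.6 − 1400) / 1400 = 14.4%.
Employment growth = (4255.8 − 4100) / 4100 = 3.8%.
Labor's share = 1 − 0.42 = 0.58.
Capital: 0.42 × 14.4 = 6.048 pp.
Employment: 0.58 × 3.8 = 2.204 pp.
TFP growth = 11.3 − 8.252 = 3.048%.

3.05%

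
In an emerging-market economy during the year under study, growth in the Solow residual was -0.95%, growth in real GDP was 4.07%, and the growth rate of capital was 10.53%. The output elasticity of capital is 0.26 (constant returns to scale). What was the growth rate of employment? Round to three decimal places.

Employment growth was 3.084%.

Labor's share = 1 − 0.26 = 0.74.
gY = gA + 0.26×10.53 + 0.74×g.
0.74×g = 4.07 + 0.95 − 2.7378 = 2.2822.
g = 2.2822 / 0.74 = 3.08405%.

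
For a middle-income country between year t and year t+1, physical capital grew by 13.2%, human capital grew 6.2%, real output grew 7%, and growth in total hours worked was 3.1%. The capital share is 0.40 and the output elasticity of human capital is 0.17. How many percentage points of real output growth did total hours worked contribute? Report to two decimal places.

Labor's share = 1 − 0.4 − 0.17 = 0.43.
Contribution = share × growth = 0.43 × 3.1 = 1.333 pp.

1.33 percentage points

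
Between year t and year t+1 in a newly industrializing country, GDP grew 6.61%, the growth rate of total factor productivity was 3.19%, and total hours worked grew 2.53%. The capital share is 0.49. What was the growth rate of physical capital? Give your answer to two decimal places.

Labor's share = 1 − 0.49 = 0.51.
gY = gA + 0.51×2.53 + 0.49×g.
0.49×g = 6.61 − 3.19 − 1.2903 = 2.1297.
g = 2.1297 / 0.49 = 4.3463%.

Physical capital growth was 4.35%.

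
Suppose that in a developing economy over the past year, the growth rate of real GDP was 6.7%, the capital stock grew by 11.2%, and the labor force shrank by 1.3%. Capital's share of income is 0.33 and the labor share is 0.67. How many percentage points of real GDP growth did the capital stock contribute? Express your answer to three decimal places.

Contribution = share × growth = 0.33 × 11.2 = 3.696 pp.

3.696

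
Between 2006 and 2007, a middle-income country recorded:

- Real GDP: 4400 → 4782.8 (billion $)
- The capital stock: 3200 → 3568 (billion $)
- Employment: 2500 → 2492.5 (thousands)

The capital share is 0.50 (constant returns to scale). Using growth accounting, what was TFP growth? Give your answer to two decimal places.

Real GDP growth = (4782.8 − 4400) / 4400 = 8.7%.
The capital stock growth = (3568 − 3200) / 3200 = 11.5%.
Employment growth = (2492.5 − 2500) / 2500 = -0.3%.
Labor's share = 1 − 0.5 = 0.5.
The capital stock: 0.5 × 11.5 = 5.75 pp.
Employment: 0.5 × (-0.3) = -0.15 pp.
TFP growth = 8.7 − 5.6 = 3.1%.

3.10%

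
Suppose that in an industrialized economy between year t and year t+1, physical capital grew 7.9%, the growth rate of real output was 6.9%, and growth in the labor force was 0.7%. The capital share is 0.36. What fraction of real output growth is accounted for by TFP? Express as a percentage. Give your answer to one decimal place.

Labor's share = 1 − 0.36 = 0.64.
Physical capital: 0.36 × 7.9 = 2.844 pp.
The labor force: 0.64 × 0.7 = 0.448 pp.
TFP growth = 6.9 − 3.292 = 3.608%.
TFP share of growth = 3.608 / 6.9 × 100 = 52.29%.

TFP accounted for 52.3% of growth.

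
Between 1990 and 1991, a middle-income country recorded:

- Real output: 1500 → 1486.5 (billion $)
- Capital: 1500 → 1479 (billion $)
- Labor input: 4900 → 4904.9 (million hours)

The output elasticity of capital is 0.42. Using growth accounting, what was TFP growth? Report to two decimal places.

-0.37%

Real output growth = (1486.5 − 1500) / 1500 = -0.9%.
Capital growth = (1479 − 1500) / 1500 = -1.4%.
Labor input growth = (4904.9 − 4900) / 4900 = 0.1%.
Labor's share = 1 − 0.42 = 0.58.
Capital: 0.42 × (-1.4) = -0.588 pp.
Labor input: 0.58 × 0.1 = 0.058 pp.
TFP growth = -0.9 + 0.53 = -0.37%.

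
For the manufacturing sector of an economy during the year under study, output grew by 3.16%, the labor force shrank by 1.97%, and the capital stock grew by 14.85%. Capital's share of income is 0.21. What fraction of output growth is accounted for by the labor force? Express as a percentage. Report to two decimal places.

Labor's share = 1 − 0.21 = 0.79.
The labor force contributed 0.79 × (-1.97) = -1.5563 pp.
Share of growth = -1.5563 / 3.16 × 100 = -49.25%.

The labor force accounted for -49.25% of growth.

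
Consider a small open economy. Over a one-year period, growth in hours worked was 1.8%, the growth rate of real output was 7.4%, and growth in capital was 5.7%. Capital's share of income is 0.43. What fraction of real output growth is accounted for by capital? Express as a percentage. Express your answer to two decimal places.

Capital contributed 0.43 × 5.7 = 2.451 pp.
Share of growth = 2.451 / 7.4 × 100 = 33.1216%.

33.12%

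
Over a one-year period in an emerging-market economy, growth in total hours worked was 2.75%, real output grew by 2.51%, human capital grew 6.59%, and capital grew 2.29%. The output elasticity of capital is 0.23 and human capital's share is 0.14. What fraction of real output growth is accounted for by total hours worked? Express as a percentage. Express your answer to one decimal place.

Labor's share = 1 − 0.23 − 0.14 = 0.63.
Total hours worked contributed 0.63 × 2.75 = 1.7325 pp.
Share of growth = 1.7325 / 2.51 × 100 = 69.024%.

69.0%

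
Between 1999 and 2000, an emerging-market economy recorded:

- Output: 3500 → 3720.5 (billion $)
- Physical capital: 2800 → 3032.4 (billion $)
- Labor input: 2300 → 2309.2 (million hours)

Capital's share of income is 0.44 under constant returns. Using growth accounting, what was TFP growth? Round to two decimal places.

Output growth = (3720.5 − 3500) / 3500 = 6.3%.
Physical capital growth = (3032.4 − 2800) / 2800 = 8.3%.
Labor input growth = (2309.2 − 2300) / 2300 = 0.4%.
Labor's share = 1 − 0.44 = 0.56.
Physical capital: 0.44 × 8.3 = 3.652 pp.
Labor input: 0.56 × 0.4 = 0.224 pp.
TFP growth = 6.3 − 3.876 = 2.424%.

TFP grew 2.42%.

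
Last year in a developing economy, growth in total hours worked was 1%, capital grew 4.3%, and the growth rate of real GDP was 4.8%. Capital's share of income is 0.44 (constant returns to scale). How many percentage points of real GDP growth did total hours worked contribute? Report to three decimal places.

Labor's share = 1 − 0.44 = 0.56.
Contribution = share × growth = 0.56 × 1 = 0.56 pp.

0.560 percentage points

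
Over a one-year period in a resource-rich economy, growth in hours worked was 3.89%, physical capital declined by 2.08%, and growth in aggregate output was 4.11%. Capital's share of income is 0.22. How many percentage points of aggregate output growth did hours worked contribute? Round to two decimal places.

Labor's share = 1 − 0.22 = 0.78.
Contribution = share × growth = 0.78 × 3.89 = 3.0342 pp.

3.03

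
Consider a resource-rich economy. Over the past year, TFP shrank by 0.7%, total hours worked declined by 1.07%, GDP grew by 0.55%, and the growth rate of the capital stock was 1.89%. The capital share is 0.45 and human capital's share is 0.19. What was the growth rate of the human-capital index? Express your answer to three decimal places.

4.130%

Labor's share = 1 − 0.45 − 0.19 = 0.36.
gY = gA + 0.45×1.89 + 0.36×(-1.07) + 0.19×g.
0.19×g = 0.55 + 0.7 − 0.4653 = 0.7847.
g = 0.7847 / 0.19 = 4.13%.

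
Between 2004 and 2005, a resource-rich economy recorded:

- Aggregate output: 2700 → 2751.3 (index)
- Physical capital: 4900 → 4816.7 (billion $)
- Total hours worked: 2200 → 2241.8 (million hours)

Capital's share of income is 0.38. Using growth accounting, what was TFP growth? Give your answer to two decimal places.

Aggregate output growth = (2751.3 − 2700) / 2700 = 1.9%.
Physical capital growth = (4816.7 − 4900) / 4900 = -1.7%.
Total hours worked growth = (2241.8 − 2200) / 2200 = 1.9%.
Labor's share = 1 − 0.38 = 0.62.
Physical capital: 0.38 × (-1.7) = -0.646 pp.
Total hours worked: 0.62 × 1.9 = 1.178 pp.
TFP growth = 1.9 − 0.532 = 1.368%.

1.37%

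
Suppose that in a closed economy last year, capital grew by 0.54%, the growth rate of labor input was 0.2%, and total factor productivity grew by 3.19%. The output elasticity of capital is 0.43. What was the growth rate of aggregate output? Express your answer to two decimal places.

Labor's share = 1 − 0.43 = 0.57.
Capital: 0.43 × 0.54 = 0.2322 pp.
Labor input: 0.57 × 0.2 = 0.114 pp.
Output growth = 3.19 + 0.3462 = 3.5362%.

Aggregate output growth was 3.54%.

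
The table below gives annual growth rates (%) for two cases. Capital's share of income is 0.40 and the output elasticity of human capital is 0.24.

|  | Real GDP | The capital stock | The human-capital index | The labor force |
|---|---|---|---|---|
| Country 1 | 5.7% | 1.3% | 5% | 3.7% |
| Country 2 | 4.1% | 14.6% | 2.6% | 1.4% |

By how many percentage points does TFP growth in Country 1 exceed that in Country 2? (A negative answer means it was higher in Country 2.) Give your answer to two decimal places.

Labor's share = 1 − 0.4 − 0.24 = 0.36.
Country 1: TFP = 5.7 − 0.52 − 1.2 − 1.332 = 2.648%.
Country 2: TFP = 4.1 − 5.84 − 0.624 − 0.504 = -2.868%.
Difference = 2.648 − (-2.868) = 5.516 pp.

5.52 percentage points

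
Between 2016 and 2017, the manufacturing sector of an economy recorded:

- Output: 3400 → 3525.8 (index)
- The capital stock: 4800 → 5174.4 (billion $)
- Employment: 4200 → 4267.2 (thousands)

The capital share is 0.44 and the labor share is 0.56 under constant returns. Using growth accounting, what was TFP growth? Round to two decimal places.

-0.63%

Output growth = (3525.8 − 3400) / 3400 = 3.7%.
The capital stock growth = (5174.4 − 4800) / 4800 = 7.8%.
Employment growth = (4267.2 − 4200) / 4200 = 1.6%.
Labor's share = 1 − 0.44 = 0.56.
The capital stock: 0.44 × 7.8 = 3.432 pp.
Employment: 0.56 × 1.6 = 0.896 pp.
TFP growth = 3.7 − 4.328 = -0.628%.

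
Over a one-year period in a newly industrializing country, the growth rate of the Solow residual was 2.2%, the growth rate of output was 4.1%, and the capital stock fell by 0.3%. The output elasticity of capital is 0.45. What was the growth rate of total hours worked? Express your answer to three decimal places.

Total hours worked grew 3.700%.

Labor's share = 1 − 0.45 = 0.55.
gY = gA + 0.45×(-0.3) + 0.55×g.
0.55×g = 4.1 − 2.2 + 0.135 = 2.035.
g = 2.035 / 0.55 = 3.7%.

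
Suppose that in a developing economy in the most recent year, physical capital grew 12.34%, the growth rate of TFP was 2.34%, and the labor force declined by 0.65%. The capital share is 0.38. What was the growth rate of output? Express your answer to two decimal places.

6.63%

Labor's share = 1 − 0.38 = 0.62.
Physical capital: 0.38 × 12.34 = 4.6892 pp.
The labor force: 0.62 × (-0.65) = -0.403 pp.
Output growth = 2.34 + 4.2862 = 6.6262%.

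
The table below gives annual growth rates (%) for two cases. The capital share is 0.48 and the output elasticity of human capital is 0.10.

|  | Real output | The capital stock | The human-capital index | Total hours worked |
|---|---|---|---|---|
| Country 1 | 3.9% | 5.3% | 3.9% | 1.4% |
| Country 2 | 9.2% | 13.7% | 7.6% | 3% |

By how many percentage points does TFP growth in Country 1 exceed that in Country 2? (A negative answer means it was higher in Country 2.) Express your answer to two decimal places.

Labor's share = 1 − 0.48 − 0.1 = 0.42.
Country 1: TFP = 3.9 − 2.544 − 0.39 − 0.588 = 0.378%.
Country 2: TFP = 9.2 − 6.576 − 0.76 − 1.26 = 0.604%.
Difference = 0.378 − (0.604) = -0.226 pp.

-0.23 percentage points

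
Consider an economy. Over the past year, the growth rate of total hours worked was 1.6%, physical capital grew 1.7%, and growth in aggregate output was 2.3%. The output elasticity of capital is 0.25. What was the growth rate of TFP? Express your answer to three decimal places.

0.675%

Labor's share = 1 − 0.25 = 0.75.
Physical capital: 0.25 × 1.7 = 0.425 pp.
Total hours worked: 0.75 × 1.6 = 1.2 pp.
TFP growth = 2.3 − 1.625 = 0.675%.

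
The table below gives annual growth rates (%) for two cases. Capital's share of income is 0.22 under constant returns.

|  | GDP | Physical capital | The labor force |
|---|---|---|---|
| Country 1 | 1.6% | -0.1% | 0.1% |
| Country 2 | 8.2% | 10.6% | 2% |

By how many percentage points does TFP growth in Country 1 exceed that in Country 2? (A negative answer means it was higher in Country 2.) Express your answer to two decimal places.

-2.76 percentage points

Labor's share = 1 − 0.22 = 0.78.
Country 1: TFP = 1.6 + 0.022 − 0.078 = 1.544%.
Country 2: TFP = 8.2 − 2.332 − 1.56 = 4.308%.
Difference = 1.544 − (4.308) = -2.764 pp.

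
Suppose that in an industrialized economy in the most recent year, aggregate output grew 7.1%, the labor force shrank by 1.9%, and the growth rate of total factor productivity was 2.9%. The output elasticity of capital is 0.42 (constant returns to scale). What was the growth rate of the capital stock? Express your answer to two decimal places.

Labor's share = 1 − 0.42 = 0.58.
gY = gA + 0.58×(-1.9) + 0.42×g.
0.42×g = 7.1 − 2.9 + 1.102 = 5.302.
g = 5.302 / 0.42 = 12.6238%.

12.62%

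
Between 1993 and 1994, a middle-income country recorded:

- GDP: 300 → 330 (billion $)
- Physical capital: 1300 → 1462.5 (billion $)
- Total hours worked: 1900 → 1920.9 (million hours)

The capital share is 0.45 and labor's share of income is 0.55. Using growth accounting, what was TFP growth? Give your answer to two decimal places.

GDP growth = (330 − 300) / 300 = 10%.
Physical capital growth = (1462.5 − 1300) / 1300 = 12.5%.
Total hours worked growth = (1920.9 − 1900) / 1900 = 1.1%.
Labor's share = 1 − 0.45 = 0.55.
Physical capital: 0.45 × 12.5 = 5.625 pp.
Total hours worked: 0.55 × 1.1 = 0.605 pp.
TFP growth = 10 − 6.23 = 3.77%.

3.77%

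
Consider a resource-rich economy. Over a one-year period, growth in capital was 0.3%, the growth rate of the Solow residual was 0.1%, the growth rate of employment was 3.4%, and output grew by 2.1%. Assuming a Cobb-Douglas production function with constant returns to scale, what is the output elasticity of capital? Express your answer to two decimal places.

gY = gA + α·gK + (1−α)·gL, so gY − gA − gL = α(gK − gL).
2.1 − 0.1 − 3.4 = α × (0.3 − 3.4).
-1.4 = -3.1 α, so α = 0.4516.

0.45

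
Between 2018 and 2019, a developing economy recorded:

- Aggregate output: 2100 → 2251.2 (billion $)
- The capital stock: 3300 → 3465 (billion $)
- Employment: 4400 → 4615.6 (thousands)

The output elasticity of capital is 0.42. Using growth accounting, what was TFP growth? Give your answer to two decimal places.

2.26%

Aggregate output growth = (2251.2 − 2100) / 2100 = 7.2%.
The capital stock growth = (3465 − 3300) / 3300 = 5%.
Employment growth = (4615.6 − 4400) / 4400 = 4.9%.
Labor's share = 1 − 0.42 = 0.58.
The capital stock: 0.42 × 5 = 2.1 pp.
Employment: 0.58 × 4.9 = 2.842 pp.
TFP growth = 7.2 − 4.942 = 2.258%.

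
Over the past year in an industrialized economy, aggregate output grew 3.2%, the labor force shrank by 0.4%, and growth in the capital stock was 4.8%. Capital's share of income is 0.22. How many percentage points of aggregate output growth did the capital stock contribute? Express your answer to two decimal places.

1.06 percentage points

Contribution = share × growth = 0.22 × 4.8 = 1.056 pp.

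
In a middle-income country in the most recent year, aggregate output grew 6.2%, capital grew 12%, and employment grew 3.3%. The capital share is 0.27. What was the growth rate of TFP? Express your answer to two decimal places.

TFP grew 0.55%.

Labor's share = 1 − 0.27 = 0.73.
Capital: 0.27 × 12 = 3.24 pp.
Employment: 0.73 × 3.3 = 2.409 pp.
TFP growth = 6.2 − 5.649 = 0.551%.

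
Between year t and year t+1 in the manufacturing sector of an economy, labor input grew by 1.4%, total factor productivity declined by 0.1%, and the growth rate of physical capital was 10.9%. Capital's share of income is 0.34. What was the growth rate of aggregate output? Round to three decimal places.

Labor's share = 1 − 0.34 = 0.66.
Physical capital: 0.34 × 10.9 = 3.706 pp.
Labor input: 0.66 × 1.4 = 0.924 pp.
Output growth = -0.1 + 4.63 = 4.53%.

4.530%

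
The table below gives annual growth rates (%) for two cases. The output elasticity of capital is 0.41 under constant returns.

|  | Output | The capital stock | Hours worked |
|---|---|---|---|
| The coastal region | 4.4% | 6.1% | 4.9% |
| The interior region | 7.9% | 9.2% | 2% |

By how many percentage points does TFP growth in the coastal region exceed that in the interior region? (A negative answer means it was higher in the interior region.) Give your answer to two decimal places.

-3.94 percentage points

Labor's share = 1 − 0.41 = 0.59.
The coastal region: TFP = 4.4 − 2.501 − 2.891 = -0.992%.
The interior region: TFP = 7.9 − 3.772 − 1.18 = 2.948%.
Difference = -0.992 − (2.948) = -3.94 pp.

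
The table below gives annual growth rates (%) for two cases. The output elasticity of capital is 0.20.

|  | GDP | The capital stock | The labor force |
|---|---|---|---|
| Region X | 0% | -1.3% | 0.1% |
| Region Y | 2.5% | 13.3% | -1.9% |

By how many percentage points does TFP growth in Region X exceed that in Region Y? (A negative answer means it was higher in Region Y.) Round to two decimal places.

-1.18 percentage points

Labor's share = 1 − 0.2 = 0.8.
Region X: TFP = 0 + 0.26 − 0.08 = 0.18%.
Region Y: TFP = 2.5 − 2.66 + 1.52 = 1.36%.
Difference = 0.18 − (1.36) = -1.18 pp.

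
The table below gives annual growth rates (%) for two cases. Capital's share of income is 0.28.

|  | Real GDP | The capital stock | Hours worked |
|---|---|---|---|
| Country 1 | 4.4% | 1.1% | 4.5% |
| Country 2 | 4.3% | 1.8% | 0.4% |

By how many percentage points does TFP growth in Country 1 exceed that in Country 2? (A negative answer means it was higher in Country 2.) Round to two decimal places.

-2.66 percentage points

Labor's share = 1 − 0.28 = 0.72.
Country 1: TFP = 4.4 − 0.308 − 3.24 = 0.852%.
Country 2: TFP = 4.3 − 0.504 − 0.288 = 3.508%.
Difference = 0.852 − (3.508) = -2.656 pp.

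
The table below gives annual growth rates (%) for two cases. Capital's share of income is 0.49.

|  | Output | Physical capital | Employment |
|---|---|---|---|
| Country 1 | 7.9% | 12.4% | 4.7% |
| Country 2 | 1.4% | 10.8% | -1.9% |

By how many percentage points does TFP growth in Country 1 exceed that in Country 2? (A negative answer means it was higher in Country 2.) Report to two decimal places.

2.35 percentage points

Labor's share = 1 − 0.49 = 0.51.
Country 1: TFP = 7.9 − 6.076 − 2.397 = -0.573%.
Country 2: TFP = 1.4 − 5.292 + 0.969 = -2.923%.
Difference = -0.573 − (-2.923) = 2.35 pp.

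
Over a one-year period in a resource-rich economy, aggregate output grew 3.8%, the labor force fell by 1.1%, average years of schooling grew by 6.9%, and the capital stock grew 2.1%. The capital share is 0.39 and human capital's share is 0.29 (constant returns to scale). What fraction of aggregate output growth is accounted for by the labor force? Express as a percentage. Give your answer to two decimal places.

Labor's share = 1 − 0.39 − 0.29 = 0.32.
The labor force contributed 0.32 × (-1.1) = -0.352 pp.
Share of growth = -0.352 / 3.8 × 100 = -9.2632%.

The labor force accounted for -9.26% of growth.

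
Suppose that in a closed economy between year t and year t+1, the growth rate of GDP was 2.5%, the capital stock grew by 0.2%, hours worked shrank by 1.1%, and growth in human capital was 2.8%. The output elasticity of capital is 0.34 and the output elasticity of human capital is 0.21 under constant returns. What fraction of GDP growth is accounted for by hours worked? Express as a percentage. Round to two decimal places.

Hours worked accounted for -19.80% of growth.

Labor's share = 1 − 0.34 − 0.21 = 0.45.
Hours worked contributed 0.45 × (-1.1) = -0.495 pp.
Share of growth = -0.495 / 2.5 × 100 = -19.8%.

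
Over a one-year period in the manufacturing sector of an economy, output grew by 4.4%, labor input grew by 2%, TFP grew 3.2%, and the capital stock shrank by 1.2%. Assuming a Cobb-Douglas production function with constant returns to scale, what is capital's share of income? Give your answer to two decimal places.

0.25

gY = gA + α·gK + (1−α)·gL, so gY − gA − gL = α(gK − gL).
4.4 − 3.2 − 2 = α × (-1.2 − 2).
-0.8 = -3.2 α, so α = 0.25.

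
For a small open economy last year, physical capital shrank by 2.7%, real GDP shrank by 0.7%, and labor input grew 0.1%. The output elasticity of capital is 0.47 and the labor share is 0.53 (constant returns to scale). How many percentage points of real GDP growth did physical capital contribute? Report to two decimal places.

Contribution = share × growth = 0.47 × (-2.7) = -1.269 pp.

-1.27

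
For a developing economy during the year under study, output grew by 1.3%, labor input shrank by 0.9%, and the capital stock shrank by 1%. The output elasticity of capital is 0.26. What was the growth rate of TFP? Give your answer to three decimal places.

Labor's share = 1 − 0.26 = 0.74.
The capital stock: 0.26 × (-1) = -0.26 pp.
Labor input: 0.74 × (-0.9) = -0.666 pp.
TFP growth = 1.3 + 0.926 = 2.226%.

2.226%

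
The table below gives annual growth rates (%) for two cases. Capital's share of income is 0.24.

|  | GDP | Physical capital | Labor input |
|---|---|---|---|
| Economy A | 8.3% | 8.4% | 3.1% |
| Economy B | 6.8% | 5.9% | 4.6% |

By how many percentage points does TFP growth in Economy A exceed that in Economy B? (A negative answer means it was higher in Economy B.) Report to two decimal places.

2.04 percentage points

Labor's share = 1 − 0.24 = 0.76.
Economy A: TFP = 8.3 − 2.016 − 2.356 = 3.928%.
Economy B: TFP = 6.8 − 1.416 − 3.496 = 1.888%.
Difference = 3.928 − (1.888) = 2.04 pp.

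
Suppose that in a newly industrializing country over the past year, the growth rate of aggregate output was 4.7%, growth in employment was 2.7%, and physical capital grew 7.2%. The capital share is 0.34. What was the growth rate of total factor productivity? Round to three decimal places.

Total factor productivity growth was 0.470%.

Labor's share = 1 − 0.34 = 0.66.
Physical capital: 0.34 × 7.2 = 2.448 pp.
Employment: 0.66 × 2.7 = 1.782 pp.
TFP growth = 4.7 − 4.23 = 0.47%.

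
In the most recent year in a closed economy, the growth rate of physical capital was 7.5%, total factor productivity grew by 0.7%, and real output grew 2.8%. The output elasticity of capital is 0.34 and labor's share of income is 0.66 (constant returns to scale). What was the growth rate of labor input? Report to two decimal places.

Labor's share = 1 − 0.34 = 0.66.
gY = gA + 0.34×7.5 + 0.66×g.
0.66×g = 2.8 − 0.7 − 2.55 = -0.45.
g = -0.45 / 0.66 = -0.6818%.

-0.68%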